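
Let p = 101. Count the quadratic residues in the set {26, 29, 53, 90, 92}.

1

(26/101) = -1 → non-residue.
(29/101) = -1 → non-residue.
(53/101) = -1 → non-residue.
(90/101) = -1 → non-residue.
(92/101) = +1 → QR.
Total quadratic residues among the 5: 1.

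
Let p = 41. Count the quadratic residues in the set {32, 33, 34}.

(32/41) = +1 → QR.
(33/41) = +1 → QR.
(34/41) = -1 → non-residue.
Total quadratic residues among the 3: 2.

2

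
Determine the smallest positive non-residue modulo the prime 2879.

(2/2879) = +1, so 2 is a residue.
(3/2879) = +1, so 3 is a residue.
(4/2879) = +1, so 4 is a residue.
(5/2879) = +1, so 5 is a residue.
(6/2879) = +1, so 6 is a residue.
(7/2879) = −1, so 7 is the smallest positive non-residue mod 2879.

7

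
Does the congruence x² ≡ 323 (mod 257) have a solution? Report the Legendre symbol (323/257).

First reduce: 323 ≡ 66 (mod 257).
Pull out 2: since 257 ≡ 1 (mod 8), (2/257) = +1.
Reciprocity: 33 ≡ 1 and 257 ≡ 1 (mod 4), so (33/257) = +(257/33).
Reduce top mod 33: now compute (26/33).
Pull out 2: since 33 ≡ 1 (mod 8), (2/33) = +1.
Reciprocity: 13 ≡ 1 and 33 ≡ 1 (mod 4), so (13/33) = +(33/13).
Reduce top mod 13: now compute (7/13).
Reciprocity: 7 ≡ 3 and 13 ≡ 1 (mod 4), so (7/13) = +(13/7).
Reduce top mod 7: now compute (6/7).
Pull out 2: since 7 ≡ 7 (mod 8), (2/7) = +1.
Reciprocity: 3 ≡ 3 and 7 ≡ 3 (mod 4), so (3/7) = −(7/3).
Reduce top mod 3: now compute (1/3).
Reached (1/3) = 1. Collecting the sign flips along the way, the symbol is -1.

-1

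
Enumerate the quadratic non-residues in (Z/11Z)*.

Square k = 1,…,5 (k and 11−k give the same square):
1²=1, 2²=4, 3²=9, 4²≡5, 5²≡3 (mod 11).
The residues are {1, 3, 4, 5, 9}; the non-residues are the remaining 5 nonzero classes.

2,6,7,8,10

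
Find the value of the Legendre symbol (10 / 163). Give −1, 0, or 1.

Pull out 2: since 163 ≡ 3 (mod 8), (2/163) = -1.
Reciprocity: 5 ≡ 1 and 163 ≡ 3 (mod 4), so (5/163) = +(163/5).
Reduce top mod 5: now compute (3/5).
Reciprocity: 3 ≡ 3 and 5 ≡ 1 (mod 4), so (3/5) = +(5/3).
Reduce top mod 3: now compute (2/3).
Pull out 2: since 3 ≡ 3 (mod 8), (2/3) = -1.
Reached (1/3) = 1. Collecting the sign flips along the way, the symbol is +1.

1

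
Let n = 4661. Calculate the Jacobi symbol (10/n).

Pull out 2: since 4661 ≡ 5 (mod 8), (2/4661) = -1.
Reciprocity: 5 ≡ 1 and 4661 ≡ 1 (mod 4), so (5/4661) = +(4661/5).
Reduce top mod 5: now compute (1/5).
Reached (1/5) = 1. Collecting the sign flips along the way, the symbol is -1.

-1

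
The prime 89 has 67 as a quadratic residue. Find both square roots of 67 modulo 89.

89 ≡ 1 (mod 4), so we find a root by search.
Trying successive values, 44² = 1936 ≡ 67 (mod 89). The other root is 89 − 44 = 45.

44, 45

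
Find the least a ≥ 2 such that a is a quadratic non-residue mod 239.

(2/239) = +1, so 2 is a residue.
(3/239) = +1, so 3 is a residue.
(4/239) = +1, so 4 is a residue.
(5/239) = +1, so 5 is a residue.
(6/239) = +1, so 6 is a residue.
(7/239) = −1, so 7 is the smallest positive non-residue mod 239.

7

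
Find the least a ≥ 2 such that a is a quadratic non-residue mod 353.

3

(2/353) = +1, so 2 is a residue.
(3/353) = −1, so 3 is the smallest positive non-residue mod 353.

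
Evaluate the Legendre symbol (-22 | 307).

First reduce: -22 ≡ 285 (mod 307).
Reciprocity: 285 ≡ 1 and 307 ≡ 3 (mod 4), so (285/307) = +(307/285).
Reduce top mod 285: now compute (22/285).
Pull out 2: since 285 ≡ 5 (mod 8), (2/285) = -1.
Reciprocity: 11 ≡ 3 and 285 ≡ 1 (mod 4), so (11/285) = +(285/11).
Reduce top mod 11: now compute (10/11).
Pull out 2: since 11 ≡ 3 (mod 8), (2/11) = -1.
Reciprocity: 5 ≡ 1 and 11 ≡ 3 (mod 4), so (5/11) = +(11/5).
Reduce top mod 5: now compute (1/5).
Reached (1/5) = 1. Collecting the sign flips along the way, the symbol is +1.

1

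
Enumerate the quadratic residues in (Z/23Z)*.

1, 2, 3, 4, 6, 8, 9, 12, 13, 16, 18

Square k = 1,…,11 (k and 23−k give the same square):
1²=1, 2²=4, 3²=9, 4²=16, 5²≡2, 6²≡13, 7²≡3, 8²≡18, 9²≡12, 10²≡8, 11²≡6 (mod 23).
So the quadratic residues mod 23 are {1, 2, 3, 4, 6, 8, 9, 12, 13, 16, 18}.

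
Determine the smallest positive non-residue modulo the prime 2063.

5

(2/2063) = +1, so 2 is a residue.
(3/2063) = +1, so 3 is a residue.
(4/2063) = +1, so 4 is a residue.
(5/2063) = −1, so 5 is the smallest positive non-residue mod 2063.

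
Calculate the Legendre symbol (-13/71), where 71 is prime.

Euler's criterion: (-13/71) ≡ 58^35 (mod 71).
58^2 ≡ 27 (mod 71)
58^4 ≡ 19 (mod 71)
58^8 ≡ 6 (mod 71)
58^16 ≡ 36 (mod 71)
58^32 ≡ 18 (mod 71)
58^35 = 58^(32+2+1) ≡ 1 (mod 71).
Result is 1, so (-13/71) = 1.

1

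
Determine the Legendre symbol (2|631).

1

Euler's criterion: (2/631) ≡ 2^315 (mod 631).
2^2 ≡ 4 (mod 631)
2^4 ≡ 16 (mod 631)
2^8 ≡ 256 (mod 631)
2^16 ≡ 543 (mod 631)
2^32 ≡ 172 (mod 631)
2^64 ≡ 558 (mod 631)
2^128 ≡ 281 (mod 631)
2^256 ≡ 86 (mod 631)
2^315 = 2^(256+32+16+8+2+1) ≡ 1 (mod 631).
Result is 1, so (2/631) = 1.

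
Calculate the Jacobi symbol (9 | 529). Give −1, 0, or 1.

1

Reciprocity: 9 ≡ 1 and 529 ≡ 1 (mod 4), so (9/529) = +(529/9).
Reduce top mod 9: now compute (7/9).
Reciprocity: 7 ≡ 3 and 9 ≡ 1 (mod 4), so (7/9) = +(9/7).
Reduce top mod 7: now compute (2/7).
Pull out 2: since 7 ≡ 7 (mod 8), (2/7) = +1.
Reached (1/7) = 1. Collecting the sign flips along the way, the symbol is +1.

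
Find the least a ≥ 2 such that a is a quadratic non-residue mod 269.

2

(2/269) = −1, so 2 is the smallest positive non-residue mod 269.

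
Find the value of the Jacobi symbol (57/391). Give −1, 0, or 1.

1

Reciprocity: 57 ≡ 1 and 391 ≡ 3 (mod 4), so (57/391) = +(391/57).
Reduce top mod 57: now compute (49/57).
Reciprocity: 49 ≡ 1 and 57 ≡ 1 (mod 4), so (49/57) = +(57/49).
Reduce top mod 49: now compute (8/49).
Pull out 2^3: since 49 ≡ 1 (mod 8), (2/49) = +1, so (2/49)^3 = +1.
Reached (1/49) = 1. Collecting the sign flips along the way, the symbol is +1.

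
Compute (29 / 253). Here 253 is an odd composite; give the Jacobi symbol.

-1

Reciprocity: 29 ≡ 1 and 253 ≡ 1 (mod 4), so (29/253) = +(253/29).
Reduce top mod 29: now compute (21/29).
Reciprocity: 21 ≡ 1 and 29 ≡ 1 (mod 4), so (21/29) = +(29/21).
Reduce top mod 21: now compute (8/21).
Pull out 2^3: since 21 ≡ 5 (mod 8), (2/21) = -1, so (2/21)^3 = -1.
Reached (1/21) = 1. Collecting the sign flips along the way, the symbol is -1.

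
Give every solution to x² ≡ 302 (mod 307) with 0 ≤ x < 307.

Since 307 ≡ 3 (mod 4), a square root of 302 is 302^((307+1)/4) = 302^77 mod 307.
Repeated squaring: 302^2≡25, 302^4≡11, 302^8≡121, 302^16≡212, 302^32≡122, 302^64≡148 (mod 307).
302^77 = 302^(64+8+4+1) ≡ 223 (mod 307).
Check: 223² = 49729 ≡ 302 (mod 307). The two roots are 84 and 223.

84, 223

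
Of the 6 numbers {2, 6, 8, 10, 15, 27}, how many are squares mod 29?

(2/29) = -1 → non-residue.
(6/29) = +1 → QR.
(8/29) = -1 → non-residue.
(10/29) = -1 → non-residue.
(15/29) = -1 → non-residue.
(27/29) = -1 → non-residue.
Total quadratic residues among the 6: 1.

1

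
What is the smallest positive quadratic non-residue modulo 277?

2

(2/277) = −1, so 2 is the smallest positive non-residue mod 277.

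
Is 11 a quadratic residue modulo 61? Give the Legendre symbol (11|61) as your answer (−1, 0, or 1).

-1

Reciprocity: 11 ≡ 3 and 61 ≡ 1 (mod 4), so (11/61) = +(61/11).
Reduce top mod 11: now compute (6/11).
Pull out 2: since 11 ≡ 3 (mod 8), (2/11) = -1.
Reciprocity: 3 ≡ 3 and 11 ≡ 3 (mod 4), so (3/11) = −(11/3).
Reduce top mod 3: now compute (2/3).
Pull out 2: since 3 ≡ 3 (mod 8), (2/3) = -1.
Reached (1/3) = 1. Collecting the sign flips along the way, the symbol is -1.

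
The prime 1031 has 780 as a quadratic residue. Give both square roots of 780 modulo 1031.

Since 1031 ≡ 3 (mod 4), a square root of 780 is 780^((1031+1)/4) = 780^258 mod 1031.
Repeated squaring: 780^2≡110, 780^4≡759, 780^8≡783, 780^16≡675, 780^32≡954, 780^64≡774, 780^128≡65, 780^256≡101 (mod 1031).
780^258 = 780^(256+2) ≡ 800 (mod 1031).
Check: 800² = 640000 ≡ 780 (mod 1031). The two roots are 231 and 800.

231, 800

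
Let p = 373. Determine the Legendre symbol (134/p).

Pull out 2: since 373 ≡ 5 (mod 8), (2/373) = -1.
Reciprocity: 67 ≡ 3 and 373 ≡ 1 (mod 4), so (67/373) = +(373/67).
Reduce top mod 67: now compute (38/67).
Pull out 2: since 67 ≡ 3 (mod 8), (2/67) = -1.
Reciprocity: 19 ≡ 3 and 67 ≡ 3 (mod 4), so (19/67) = −(67/19).
Reduce top mod 19: now compute (10/19).
Pull out 2: since 19 ≡ 3 (mod 8), (2/19) = -1.
Reciprocity: 5 ≡ 1 and 19 ≡ 3 (mod 4), so (5/19) = +(19/5).
Reduce top mod 5: now compute (4/5).
Pull out 2^2: since 5 ≡ 5 (mod 8), (2/5) = -1, so (2/5)^2 = +1.
Reached (1/5) = 1. Collecting the sign flips along the way, the symbol is +1.

1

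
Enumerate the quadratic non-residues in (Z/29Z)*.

2 3 8 10 11 12 14 15 17 18 19 21 26 27

Square k = 1,…,14 (k and 29−k give the same square):
1²=1, 2²=4, 3²=9, 4²=16, 5²=25, 6²≡7, 7²≡20, 8²≡6, 9²≡23, 10²≡13, 11²≡5, 12²≡28, 13²≡24, 14²≡22 (mod 29).
The residues are {1, 4, 5, 6, 7, 9, 13, 16, 20, 22, 23, 24, 25, 28}; the non-residues are the remaining 14 nonzero classes.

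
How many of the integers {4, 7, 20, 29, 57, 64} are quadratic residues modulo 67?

3

(4/67) = +1 → QR.
(7/67) = -1 → non-residue.
(20/67) = -1 → non-residue.
(29/67) = +1 → QR.
(57/67) = -1 → non-residue.
(64/67) = +1 → QR.
Total quadratic residues among the 6: 3.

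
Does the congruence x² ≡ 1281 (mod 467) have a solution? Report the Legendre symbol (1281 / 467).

-1

First reduce: 1281 ≡ 347 (mod 467).
Reciprocity: 347 ≡ 3 and 467 ≡ 3 (mod 4), so (347/467) = −(467/347).
Reduce top mod 347: now compute (120/347).
Pull out 2^3: since 347 ≡ 3 (mod 8), (2/347) = -1, so (2/347)^3 = -1.
Reciprocity: 15 ≡ 3 and 347 ≡ 3 (mod 4), so (15/347) = −(347/15).
Reduce top mod 15: now compute (2/15).
Pull out 2: since 15 ≡ 7 (mod 8), (2/15) = +1.
Reached (1/15) = 1. Collecting the sign flips along the way, the symbol is -1.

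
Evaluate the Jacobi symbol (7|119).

Reciprocity: 7 ≡ 3 and 119 ≡ 3 (mod 4), so (7/119) = −(119/7).
Reduce top mod 7: now compute (0/7).
Top reduces to 0: gcd > 1, so the symbol is 0.

0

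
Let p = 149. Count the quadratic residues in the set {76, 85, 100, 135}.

3

(76/149) = +1 → QR.
(85/149) = +1 → QR.
(100/149) = +1 → QR.
(135/149) = -1 → non-residue.
Total quadratic residues among the 4: 3.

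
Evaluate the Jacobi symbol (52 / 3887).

Pull out 2^2: since 3887 ≡ 7 (mod 8), (2/3887) = +1, so (2/3887)^2 = +1.
Reciprocity: 13 ≡ 1 and 3887 ≡ 3 (mod 4), so (13/3887) = +(3887/13).
Reduce top mod 13: now compute (0/13).
Top reduces to 0: gcd > 1, so the symbol is 0.

0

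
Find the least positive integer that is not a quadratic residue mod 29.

2

(2/29) = −1, so 2 is the smallest positive non-residue mod 29.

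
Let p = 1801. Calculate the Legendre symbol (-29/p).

First reduce: -29 ≡ 1772 (mod 1801).
Pull out 2^2: since 1801 ≡ 1 (mod 8), (2/1801) = +1, so (2/1801)^2 = +1.
Reciprocity: 443 ≡ 3 and 1801 ≡ 1 (mod 4), so (443/1801) = +(1801/443).
Reduce top mod 443: now compute (29/443).
Reciprocity: 29 ≡ 1 and 443 ≡ 3 (mod 4), so (29/443) = +(443/29).
Reduce top mod 29: now compute (8/29).
Pull out 2^3: since 29 ≡ 5 (mod 8), (2/29) = -1, so (2/29)^3 = -1.
Reached (1/29) = 1. Collecting the sign flips along the way, the symbol is -1.

-1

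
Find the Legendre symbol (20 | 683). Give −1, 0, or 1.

-1

Pull out 2^2: since 683 ≡ 3 (mod 8), (2/683) = -1, so (2/683)^2 = +1.
Reciprocity: 5 ≡ 1 and 683 ≡ 3 (mod 4), so (5/683) = +(683/5).
Reduce top mod 5: now compute (3/5).
Reciprocity: 3 ≡ 3 and 5 ≡ 1 (mod 4), so (3/5) = +(5/3).
Reduce top mod 3: now compute (2/3).
Pull out 2: since 3 ≡ 3 (mod 8), (2/3) = -1.
Reached (1/3) = 1. Collecting the sign flips along the way, the symbol is -1.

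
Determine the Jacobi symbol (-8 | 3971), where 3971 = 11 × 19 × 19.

1

First reduce: -8 ≡ 3963 (mod 3971).
Reciprocity: 3963 ≡ 3 and 3971 ≡ 3 (mod 4), so (3963/3971) = −(3971/3963).
Reduce top mod 3963: now compute (8/3963).
Pull out 2^3: since 3963 ≡ 3 (mod 8), (2/3963) = -1, so (2/3963)^3 = -1.
Reached (1/3963) = 1. Collecting the sign flips along the way, the symbol is +1.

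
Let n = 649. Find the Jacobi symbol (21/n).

-1

Reciprocity: 21 ≡ 1 and 649 ≡ 1 (mod 4), so (21/649) = +(649/21).
Reduce top mod 21: now compute (19/21).
Reciprocity: 19 ≡ 3 and 21 ≡ 1 (mod 4), so (19/21) = +(21/19).
Reduce top mod 19: now compute (2/19).
Pull out 2: since 19 ≡ 3 (mod 8), (2/19) = -1.
Reached (1/19) = 1. Collecting the sign flips along the way, the symbol is -1.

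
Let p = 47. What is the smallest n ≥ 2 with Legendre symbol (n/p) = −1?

(2/47) = +1, so 2 is a residue.
(3/47) = +1, so 3 is a residue.
(4/47) = +1, so 4 is a residue.
(5/47) = −1, so 5 is the smallest positive non-residue mod 47.

5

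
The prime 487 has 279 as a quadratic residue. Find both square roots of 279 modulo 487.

Since 487 ≡ 3 (mod 4), a square root of 279 is 279^((487+1)/4) = 279^122 mod 487.
Repeated squaring: 279^2≡408, 279^4≡397, 279^8≡308, 279^16≡386, 279^32≡461, 279^64≡189 (mod 487).
279^122 = 279^(64+32+16+8+2) ≡ 124 (mod 487).
Check: 124² = 15376 ≡ 279 (mod 487). The two roots are 124 and 363.

124, 363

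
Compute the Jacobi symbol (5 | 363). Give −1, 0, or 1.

-1

Reciprocity: 5 ≡ 1 and 363 ≡ 3 (mod 4), so (5/363) = +(363/5).
Reduce top mod 5: now compute (3/5).
Reciprocity: 3 ≡ 3 and 5 ≡ 1 (mod 4), so (3/5) = +(5/3).
Reduce top mod 3: now compute (2/3).
Pull out 2: since 3 ≡ 3 (mod 8), (2/3) = -1.
Reached (1/3) = 1. Collecting the sign flips along the way, the symbol is -1.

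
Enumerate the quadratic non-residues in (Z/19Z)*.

Square k = 1,…,9 (k and 19−k give the same square):
1²=1, 2²=4, 3²=9, 4²=16, 5²≡6, 6²≡17, 7²≡11, 8²≡7, 9²≡5 (mod 19).
The residues are {1, 4, 5, 6, 7, 9, 11, 16, 17}; the non-residues are the remaining 9 nonzero classes.

2, 3, 8, 10, 12, 13, 14, 15, 18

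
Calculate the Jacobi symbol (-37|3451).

First reduce: -37 ≡ 3414 (mod 3451).
Pull out 2: since 3451 ≡ 3 (mod 8), (2/3451) = -1.
Reciprocity: 1707 ≡ 3 and 3451 ≡ 3 (mod 4), so (1707/3451) = −(3451/1707).
Reduce top mod 1707: now compute (37/1707).
Reciprocity: 37 ≡ 1 and 1707 ≡ 3 (mod 4), so (37/1707) = +(1707/37).
Reduce top mod 37: now compute (5/37).
Reciprocity: 5 ≡ 1 and 37 ≡ 1 (mod 4), so (5/37) = +(37/5).
Reduce top mod 5: now compute (2/5).
Pull out 2: since 5 ≡ 5 (mod 8), (2/5) = -1.
Reached (1/5) = 1. Collecting the sign flips along the way, the symbol is -1.

-1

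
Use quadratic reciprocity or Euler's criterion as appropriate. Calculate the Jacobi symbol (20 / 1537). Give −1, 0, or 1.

-1

Pull out 2^2: since 1537 ≡ 1 (mod 8), (2/1537) = +1, so (2/1537)^2 = +1.
Reciprocity: 5 ≡ 1 and 1537 ≡ 1 (mod 4), so (5/1537) = +(1537/5).
Reduce top mod 5: now compute (2/5).
Pull out 2: since 5 ≡ 5 (mod 8), (2/5) = -1.
Reached (1/5) = 1. Collecting the sign flips along the way, the symbol is -1.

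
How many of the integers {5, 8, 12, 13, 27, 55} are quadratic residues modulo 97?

3

(5/97) = -1 → non-residue.
(8/97) = +1 → QR.
(12/97) = +1 → QR.
(13/97) = -1 → non-residue.
(27/97) = +1 → QR.
(55/97) = -1 → non-residue.
Total quadratic residues among the 6: 3.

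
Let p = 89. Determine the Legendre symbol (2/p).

Euler's criterion: (2/89) ≡ 2^44 (mod 89).
2^2 ≡ 4 (mod 89)
2^4 ≡ 16 (mod 89)
2^8 ≡ 78 (mod 89)
2^16 ≡ 32 (mod 89)
2^32 ≡ 45 (mod 89)
2^44 = 2^(32+8+4) ≡ 1 (mod 89).
Result is 1, so (2/89) = 1.

1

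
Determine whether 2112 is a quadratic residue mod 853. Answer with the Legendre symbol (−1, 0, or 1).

Euler's criterion: (2112/853) ≡ 406^426 (mod 853).
406^2 ≡ 207 (mod 853)
406^4 ≡ 199 (mod 853)
406^8 ≡ 363 (mod 853)
406^16 ≡ 407 (mod 853)
406^32 ≡ 167 (mod 853)
406^64 ≡ 593 (mod 853)
406^128 ≡ 213 (mod 853)
406^256 ≡ 160 (mod 853)
406^426 = 406^(256+128+32+8+2) ≡ 852 (mod 853).
Result is 852 ≡ −1, so (2112/853) = −1.

-1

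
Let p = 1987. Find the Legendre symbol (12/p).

-1

Pull out 2^2: since 1987 ≡ 3 (mod 8), (2/1987) = -1, so (2/1987)^2 = +1.
Reciprocity: 3 ≡ 3 and 1987 ≡ 3 (mod 4), so (3/1987) = −(1987/3).
Reduce top mod 3: now compute (1/3).
Reached (1/3) = 1. Collecting the sign flips along the way, the symbol is -1.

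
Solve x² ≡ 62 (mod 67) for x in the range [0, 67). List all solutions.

Since 67 ≡ 3 (mod 4), a square root of 62 is 62^((67+1)/4) = 62^17 mod 67.
Repeated squaring: 62^2≡25, 62^4≡22, 62^8≡15, 62^16≡24 (mod 67).
62^17 = 62^(16+1) ≡ 14 (mod 67).
Check: 14² = 196 ≡ 62 (mod 67). The two roots are 14 and 53.

14, 53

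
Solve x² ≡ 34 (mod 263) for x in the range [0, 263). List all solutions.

49, 214

Since 263 ≡ 3 (mod 4), a square root of 34 is 34^((263+1)/4) = 34^66 mod 263.
Repeated squaring: 34^2≡104, 34^4≡33, 34^8≡37, 34^16≡54, 34^32≡23, 34^64≡3 (mod 263).
34^66 = 34^(64+2) ≡ 49 (mod 263).
Check: 49² = 2401 ≡ 34 (mod 263). The two roots are 49 and 214.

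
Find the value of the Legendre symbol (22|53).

Euler's criterion: (22/53) ≡ 22^26 (mod 53).
22^2 ≡ 7 (mod 53)
22^4 ≡ 49 (mod 53)
22^8 ≡ 16 (mod 53)
22^16 ≡ 44 (mod 53)
22^26 = 22^(16+8+2) ≡ 52 (mod 53).
Result is 52 ≡ −1, so (22/53) = −1.

-1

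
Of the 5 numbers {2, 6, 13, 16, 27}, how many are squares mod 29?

(2/29) = -1 → non-residue.
(6/29) = +1 → QR.
(13/29) = +1 → QR.
(16/29) = +1 → QR.
(27/29) = -1 → non-residue.
Total quadratic residues among the 5: 3.

3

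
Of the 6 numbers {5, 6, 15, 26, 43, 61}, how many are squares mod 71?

(5/71) = +1 → QR.
(6/71) = +1 → QR.
(15/71) = +1 → QR.
(26/71) = -1 → non-residue.
(43/71) = +1 → QR.
(61/71) = -1 → non-residue.
Total quadratic residues among the 6: 4.

4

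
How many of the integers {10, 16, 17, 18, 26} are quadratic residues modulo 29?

1

(10/29) = -1 → non-residue.
(16/29) = +1 → QR.
(17/29) = -1 → non-residue.
(18/29) = -1 → non-residue.
(26/29) = -1 → non-residue.
Total quadratic residues among the 5: 1.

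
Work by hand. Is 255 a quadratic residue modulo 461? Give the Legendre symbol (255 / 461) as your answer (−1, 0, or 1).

-1

Euler's criterion: (255/461) ≡ 255^230 (mod 461).
255^2 ≡ 24 (mod 461)
255^4 ≡ 115 (mod 461)
255^8 ≡ 317 (mod 461)
255^16 ≡ 452 (mod 461)
255^32 ≡ 81 (mod 461)
255^64 ≡ 107 (mod 461)
255^128 ≡ 385 (mod 461)
255^230 = 255^(128+64+32+4+2) ≡ 460 (mod 461).
Result is 460 ≡ −1, so (255/461) = −1.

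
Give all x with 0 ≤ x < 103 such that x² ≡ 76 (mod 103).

30, 73

Since 103 ≡ 3 (mod 4), a square root of 76 is 76^((103+1)/4) = 76^26 mod 103.
Repeated squaring: 76^2≡8, 76^4≡64, 76^8≡79, 76^16≡61 (mod 103).
76^26 = 76^(16+8+2) ≡ 30 (mod 103).
Check: 30² = 900 ≡ 76 (mod 103). The two roots are 30 and 73.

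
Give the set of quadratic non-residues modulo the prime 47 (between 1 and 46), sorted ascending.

Square k = 1,…,23 (k and 47−k give the same square):
1²=1, 2²=4, 3²=9, 4²=16, 5²=25, 6²=36, 7²≡2, 8²≡17, 9²≡34, 10²≡6, 11²≡27, 12²≡3, 13²≡28, 14²≡8, 15²≡37, 16²≡21, 17²≡7, 18²≡42, 19²≡32, 20²≡24, 21²≡18, 22²≡14, 23²≡12 (mod 47).
The residues are {1, 2, 3, 4, 6, 7, 8, 9, 12, 14, 16, 17, 18, 21, 24, 25, 27, 28, 32, 34, 36, 37, 42}; the non-residues are the remaining 23 nonzero classes.

5,10,11,13,15,19,20,22,23,26,29,30,31,33,35,38,39,40,41,43,44,45,46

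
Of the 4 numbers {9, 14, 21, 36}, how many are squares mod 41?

3

(9/41) = +1 → QR.
(14/41) = -1 → non-residue.
(21/41) = +1 → QR.
(36/41) = +1 → QR.
Total quadratic residues among the 4: 3.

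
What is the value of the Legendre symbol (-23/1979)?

1

First reduce: -23 ≡ 1956 (mod 1979).
Pull out 2^2: since 1979 ≡ 3 (mod 8), (2/1979) = -1, so (2/1979)^2 = +1.
Reciprocity: 489 ≡ 1 and 1979 ≡ 3 (mod 4), so (489/1979) = +(1979/489).
Reduce top mod 489: now compute (23/489).
Reciprocity: 23 ≡ 3 and 489 ≡ 1 (mod 4), so (23/489) = +(489/23).
Reduce top mod 23: now compute (6/23).
Pull out 2: since 23 ≡ 7 (mod 8), (2/23) = +1.
Reciprocity: 3 ≡ 3 and 23 ≡ 3 (mod 4), so (3/23) = −(23/3).
Reduce top mod 3: now compute (2/3).
Pull out 2: since 3 ≡ 3 (mod 8), (2/3) = -1.
Reached (1/3) = 1. Collecting the sign flips along the way, the symbol is +1.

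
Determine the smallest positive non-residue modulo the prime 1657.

5

(2/1657) = +1, so 2 is a residue.
(3/1657) = +1, so 3 is a residue.
(4/1657) = +1, so 4 is a residue.
(5/1657) = −1, so 5 is the smallest positive non-residue mod 1657.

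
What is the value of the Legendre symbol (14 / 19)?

-1

Pull out 2: since 19 ≡ 3 (mod 8), (2/19) = -1.
Reciprocity: 7 ≡ 3 and 19 ≡ 3 (mod 4), so (7/19) = −(19/7).
Reduce top mod 7: now compute (5/7).
Reciprocity: 5 ≡ 1 and 7 ≡ 3 (mod 4), so (5/7) = +(7/5).
Reduce top mod 5: now compute (2/5).
Pull out 2: since 5 ≡ 5 (mod 8), (2/5) = -1.
Reached (1/5) = 1. Collecting the sign flips along the way, the symbol is -1.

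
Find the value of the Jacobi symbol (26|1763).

Pull out 2: since 1763 ≡ 3 (mod 8), (2/1763) = -1.
Reciprocity: 13 ≡ 1 and 1763 ≡ 3 (mod 4), so (13/1763) = +(1763/13).
Reduce top mod 13: now compute (8/13).
Pull out 2^3: since 13 ≡ 5 (mod 8), (2/13) = -1, so (2/13)^3 = -1.
Reached (1/13) = 1. Collecting the sign flips along the way, the symbol is +1.

1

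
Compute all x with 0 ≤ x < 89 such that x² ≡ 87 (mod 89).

89 ≡ 1 (mod 4), so we find a root by search.
Trying successive values, 40² = 1600 ≡ 87 (mod 89). The other root is 89 − 40 = 49.

40, 49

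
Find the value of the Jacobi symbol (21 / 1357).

-1

Reciprocity: 21 ≡ 1 and 1357 ≡ 1 (mod 4), so (21/1357) = +(1357/21).
Reduce top mod 21: now compute (13/21).
Reciprocity: 13 ≡ 1 and 21 ≡ 1 (mod 4), so (13/21) = +(21/13).
Reduce top mod 13: now compute (8/13).
Pull out 2^3: since 13 ≡ 5 (mod 8), (2/13) = -1, so (2/13)^3 = -1.
Reached (1/13) = 1. Collecting the sign flips along the way, the symbol is -1.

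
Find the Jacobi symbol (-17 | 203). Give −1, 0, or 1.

-1

First reduce: -17 ≡ 186 (mod 203).
Pull out 2: since 203 ≡ 3 (mod 8), (2/203) = -1.
Reciprocity: 93 ≡ 1 and 203 ≡ 3 (mod 4), so (93/203) = +(203/93).
Reduce top mod 93: now compute (17/93).
Reciprocity: 17 ≡ 1 and 93 ≡ 1 (mod 4), so (17/93) = +(93/17).
Reduce top mod 17: now compute (8/17).
Pull out 2^3: since 17 ≡ 1 (mod 8), (2/17) = +1, so (2/17)^3 = +1.
Reached (1/17) = 1. Collecting the sign flips along the way, the symbol is -1.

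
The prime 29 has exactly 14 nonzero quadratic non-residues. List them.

2,3,8,10,11,12,14,15,17,18,19,21,26,27

Square k = 1,…,14 (k and 29−k give the same square):
1²=1, 2²=4, 3²=9, 4²=16, 5²=25, 6²≡7, 7²≡20, 8²≡6, 9²≡23, 10²≡13, 11²≡5, 12²≡28, 13²≡24, 14²≡22 (mod 29).
The residues are {1, 4, 5, 6, 7, 9, 13, 16, 20, 22, 23, 24, 25, 28}; the non-residues are the remaining 14 nonzero classes.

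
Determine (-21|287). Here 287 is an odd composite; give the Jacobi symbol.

First reduce: -21 ≡ 266 (mod 287).
Pull out 2: since 287 ≡ 7 (mod 8), (2/287) = +1.
Reciprocity: 133 ≡ 1 and 287 ≡ 3 (mod 4), so (133/287) = +(287/133).
Reduce top mod 133: now compute (21/133).
Reciprocity: 21 ≡ 1 and 133 ≡ 1 (mod 4), so (21/133) = +(133/21).
Reduce top mod 21: now compute (7/21).
Reciprocity: 7 ≡ 3 and 21 ≡ 1 (mod 4), so (7/21) = +(21/7).
Reduce top mod 7: now compute (0/7).
Top reduces to 0: gcd > 1, so the symbol is 0.

0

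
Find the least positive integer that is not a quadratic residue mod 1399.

(2/1399) = +1, so 2 is a residue.
(3/1399) = −1, so 3 is the smallest positive non-residue mod 1399.

3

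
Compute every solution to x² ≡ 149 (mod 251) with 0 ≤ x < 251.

Since 251 ≡ 3 (mod 4), a square root of 149 is 149^((251+1)/4) = 149^63 mod 251.
Repeated squaring: 149^2≡113, 149^4≡219, 149^8≡20, 149^16≡149, 149^32≡113 (mod 251).
149^63 = 149^(32+16+8+4+2+1) ≡ 20 (mod 251).
Check: 20² = 400 ≡ 149 (mod 251). The two roots are 20 and 231.

20, 231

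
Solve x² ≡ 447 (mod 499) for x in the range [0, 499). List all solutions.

148, 351

Since 499 ≡ 3 (mod 4), a square root of 447 is 447^((499+1)/4) = 447^125 mod 499.
Repeated squaring: 447^2≡209, 447^4≡268, 447^8≡467, 447^16≡26, 447^32≡177, 447^64≡391 (mod 499).
447^125 = 447^(64+32+16+8+4+1) ≡ 351 (mod 499).
Check: 351² = 123201 ≡ 447 (mod 499). The two roots are 148 and 351.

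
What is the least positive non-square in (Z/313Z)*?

(2/313) = +1, so 2 is a residue.
(3/313) = +1, so 3 is a residue.
(4/313) = +1, so 4 is a residue.
(5/313) = −1, so 5 is the smallest positive non-residue mod 313.

5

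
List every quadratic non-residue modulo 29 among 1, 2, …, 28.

Square k = 1,…,14 (k and 29−k give the same square):
1²=1, 2²=4, 3²=9, 4²=16, 5²=25, 6²≡7, 7²≡20, 8²≡6, 9²≡23, 10²≡13, 11²≡5, 12²≡28, 13²≡24, 14²≡22 (mod 29).
The residues are {1, 4, 5, 6, 7, 9, 13, 16, 20, 22, 23, 24, 25, 28}; the non-residues are the remaining 14 nonzero classes.

2, 3, 8, 10, 11, 12, 14, 15, 17, 18, 19, 21, 26, 27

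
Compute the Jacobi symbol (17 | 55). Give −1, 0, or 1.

1

Reciprocity: 17 ≡ 1 and 55 ≡ 3 (mod 4), so (17/55) = +(55/17).
Reduce top mod 17: now compute (4/17).
Pull out 2^2: since 17 ≡ 1 (mod 8), (2/17) = +1, so (2/17)^2 = +1.
Reached (1/17) = 1. Collecting the sign flips along the way, the symbol is +1.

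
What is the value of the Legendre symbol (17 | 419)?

Euler's criterion: (17/419) ≡ 17^209 (mod 419).
17^2 ≡ 289 (mod 419)
17^4 ≡ 140 (mod 419)
17^8 ≡ 326 (mod 419)
17^16 ≡ 269 (mod 419)
17^32 ≡ 293 (mod 419)
17^64 ≡ 373 (mod 419)
17^128 ≡ 21 (mod 419)
17^209 = 17^(128+64+16+1) ≡ 418 (mod 419).
Result is 418 ≡ −1, so (17/419) = −1.

-1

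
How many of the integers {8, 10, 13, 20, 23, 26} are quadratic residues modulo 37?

2

(8/37) = -1 → non-residue.
(10/37) = +1 → QR.
(13/37) = -1 → non-residue.
(20/37) = -1 → non-residue.
(23/37) = -1 → non-residue.
(26/37) = +1 → QR.
Total quadratic residues among the 6: 2.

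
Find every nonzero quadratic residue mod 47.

1,2,3,4,6,7,8,9,12,14,16,17,18,21,24,25,27,28,32,34,36,37,42

Square k = 1,…,23 (k and 47−k give the same square):
1²=1, 2²=4, 3²=9, 4²=16, 5²=25, 6²=36, 7²≡2, 8²≡17, 9²≡34, 10²≡6, 11²≡27, 12²≡3, 13²≡28, 14²≡8, 15²≡37, 16²≡21, 17²≡7, 18²≡42, 19²≡32, 20²≡24, 21²≡18, 22²≡14, 23²≡12 (mod 47).
So the quadratic residues mod 47 are {1, 2, 3, 4, 6, 7, 8, 9, 12, 14, 16, 17, 18, 21, 24, 25, 27, 28, 32, 34, 36, 37, 42}.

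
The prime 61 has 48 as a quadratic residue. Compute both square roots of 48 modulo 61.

61 ≡ 1 (mod 4), so we find a root by search.
Trying successive values, 29² = 841 ≡ 48 (mod 61). The other root is 61 − 29 = 32.

29, 32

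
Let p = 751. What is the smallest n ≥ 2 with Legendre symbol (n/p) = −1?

3

(2/751) = +1, so 2 is a residue.
(3/751) = −1, so 3 is the smallest positive non-residue mod 751.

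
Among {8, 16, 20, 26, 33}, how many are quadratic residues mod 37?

3

(8/37) = -1 → non-residue.
(16/37) = +1 → QR.
(20/37) = -1 → non-residue.
(26/37) = +1 → QR.
(33/37) = +1 → QR.
Total quadratic residues among the 5: 3.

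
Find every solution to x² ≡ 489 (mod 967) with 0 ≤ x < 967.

180, 787

Since 967 ≡ 3 (mod 4), a square root of 489 is 489^((967+1)/4) = 489^242 mod 967.
Repeated squaring: 489^2≡272, 489^4≡492, 489^8≡314, 489^16≡929, 489^32≡477, 489^64≡284, 489^128≡395 (mod 967).
489^242 = 489^(128+64+32+16+2) ≡ 787 (mod 967).
Check: 787² = 619369 ≡ 489 (mod 967). The two roots are 180 and 787.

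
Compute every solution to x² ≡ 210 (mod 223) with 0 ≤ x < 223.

Since 223 ≡ 3 (mod 4), a square root of 210 is 210^((223+1)/4) = 210^56 mod 223.
Repeated squaring: 210^2≡169, 210^4≡17, 210^8≡66, 210^16≡119, 210^32≡112 (mod 223).
210^56 = 210^(32+16+8) ≡ 136 (mod 223).
Check: 136² = 18496 ≡ 210 (mod 223). The two roots are 87 and 136.

87, 136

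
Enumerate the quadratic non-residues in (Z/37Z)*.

Square k = 1,…,18 (k and 37−k give the same square):
1²=1, 2²=4, 3²=9, 4²=16, 5²=25, 6²=36, 7²≡12, 8²≡27, 9²≡7, 10²≡26, 11²≡10, 12²≡33, 13²≡21, 14²≡11, 15²≡3, 16²≡34, 17²≡30, 18²≡28 (mod 37).
The residues are {1, 3, 4, 7, 9, 10, 11, 12, 16, 21, 25, 26, 27, 28, 30, 33, 34, 36}; the non-residues are the remaining 18 nonzero classes.

2 5 6 8 13 14 15 17 18 19 20 22 23 24 29 31 32 35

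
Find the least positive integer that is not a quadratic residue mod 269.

2

(2/269) = −1, so 2 is the smallest positive non-residue mod 269.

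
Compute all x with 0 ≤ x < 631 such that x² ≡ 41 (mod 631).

159, 472

Since 631 ≡ 3 (mod 4), a square root of 41 is 41^((631+1)/4) = 41^158 mod 631.
Repeated squaring: 41^2≡419, 41^4≡143, 41^8≡257, 41^16≡425, 41^32≡159, 41^64≡41, 41^128≡419 (mod 631).
41^158 = 41^(128+16+8+4+2) ≡ 159 (mod 631).
Check: 159² = 25281 ≡ 41 (mod 631). The two roots are 159 and 472.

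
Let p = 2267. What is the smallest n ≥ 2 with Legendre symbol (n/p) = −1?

2

(2/2267) = −1, so 2 is the smallest positive non-residue mod 2267.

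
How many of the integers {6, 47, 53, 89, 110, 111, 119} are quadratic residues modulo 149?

5

(6/149) = +1 → QR.
(47/149) = +1 → QR.
(53/149) = +1 → QR.
(89/149) = -1 → non-residue.
(110/149) = +1 → QR.
(111/149) = -1 → non-residue.
(119/149) = +1 → QR.
Total quadratic residues among the 7: 5.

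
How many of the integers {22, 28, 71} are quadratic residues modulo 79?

(22/79) = +1 → QR.
(28/79) = -1 → non-residue.
(71/79) = -1 → non-residue.
Total quadratic residues among the 3: 1.

1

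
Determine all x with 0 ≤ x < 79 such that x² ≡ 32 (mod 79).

36, 43

Since 79 ≡ 3 (mod 4), a square root of 32 is 32^((79+1)/4) = 32^20 mod 79.
Repeated squaring: 32^2≡76, 32^4≡9, 32^8≡2, 32^16≡4 (mod 79).
32^20 = 32^(16+4) ≡ 36 (mod 79).
Check: 36² = 1296 ≡ 32 (mod 79). The two roots are 36 and 43.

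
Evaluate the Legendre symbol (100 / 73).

Euler's criterion: (100/73) ≡ 27^36 (mod 73).
27^2 ≡ 72 (mod 73)
27^4 ≡ 1 (mod 73)
27^8 ≡ 1 (mod 73)
27^16 ≡ 1 (mod 73)
27^32 ≡ 1 (mod 73)
27^36 = 27^(32+4) ≡ 1 (mod 73).
Result is 1, so (100/73) = 1.

1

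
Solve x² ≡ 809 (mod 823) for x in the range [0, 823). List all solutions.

322, 501

Since 823 ≡ 3 (mod 4), a square root of 809 is 809^((823+1)/4) = 809^206 mod 823.
Repeated squaring: 809^2≡196, 809^4≡558, 809^8≡270, 809^16≡476, 809^32≡251, 809^64≡453, 809^128≡282 (mod 823).
809^206 = 809^(128+64+8+4+2) ≡ 322 (mod 823).
Check: 322² = 103684 ≡ 809 (mod 823). The two roots are 322 and 501.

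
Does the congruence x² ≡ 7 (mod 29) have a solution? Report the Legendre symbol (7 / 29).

Reciprocity: 7 ≡ 3 and 29 ≡ 1 (mod 4), so (7/29) = +(29/7).
Reduce top mod 7: now compute (1/7).
Reached (1/7) = 1. Collecting the sign flips along the way, the symbol is +1.

1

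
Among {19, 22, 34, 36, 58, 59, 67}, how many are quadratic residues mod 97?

(19/97) = -1 → non-residue.
(22/97) = +1 → QR.
(34/97) = -1 → non-residue.
(36/97) = +1 → QR.
(58/97) = -1 → non-residue.
(59/97) = -1 → non-residue.
(67/97) = -1 → non-residue.
Total quadratic residues among the 7: 2.

2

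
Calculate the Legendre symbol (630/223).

-1

Euler's criterion: (630/223) ≡ 184^111 (mod 223).
184^2 ≡ 183 (mod 223)
184^4 ≡ 39 (mod 223)
184^8 ≡ 183 (mod 223)
184^16 ≡ 39 (mod 223)
184^32 ≡ 183 (mod 223)
184^64 ≡ 39 (mod 223)
184^111 = 184^(64+32+8+4+2+1) ≡ 222 (mod 223).
Result is 222 ≡ −1, so (630/223) = −1.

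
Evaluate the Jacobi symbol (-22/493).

-1

First reduce: -22 ≡ 471 (mod 493).
Reciprocity: 471 ≡ 3 and 493 ≡ 1 (mod 4), so (471/493) = +(493/471).
Reduce top mod 471: now compute (22/471).
Pull out 2: since 471 ≡ 7 (mod 8), (2/471) = +1.
Reciprocity: 11 ≡ 3 and 471 ≡ 3 (mod 4), so (11/471) = −(471/11).
Reduce top mod 11: now compute (9/11).
Reciprocity: 9 ≡ 1 and 11 ≡ 3 (mod 4), so (9/11) = +(11/9).
Reduce top mod 9: now compute (2/9).
Pull out 2: since 9 ≡ 1 (mod 8), (2/9) = +1.
Reached (1/9) = 1. Collecting the sign flips along the way, the symbol is -1.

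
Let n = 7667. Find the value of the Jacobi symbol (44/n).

Pull out 2^2: since 7667 ≡ 3 (mod 8), (2/7667) = -1, so (2/7667)^2 = +1.
Reciprocity: 11 ≡ 3 and 7667 ≡ 3 (mod 4), so (11/7667) = −(7667/11).
Reduce top mod 11: now compute (0/11).
Top reduces to 0: gcd > 1, so the symbol is 0.

0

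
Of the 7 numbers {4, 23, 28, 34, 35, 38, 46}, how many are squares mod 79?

4

(4/79) = +1 → QR.
(23/79) = +1 → QR.
(28/79) = -1 → non-residue.
(34/79) = -1 → non-residue.
(35/79) = -1 → non-residue.
(38/79) = +1 → QR.
(46/79) = +1 → QR.
Total quadratic residues among the 7: 4.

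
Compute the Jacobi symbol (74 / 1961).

Pull out 2: since 1961 ≡ 1 (mod 8), (2/1961) = +1.
Reciprocity: 37 ≡ 1 and 1961 ≡ 1 (mod 4), so (37/1961) = +(1961/37).
Reduce top mod 37: now compute (0/37).
Top reduces to 0: gcd > 1, so the symbol is 0.

0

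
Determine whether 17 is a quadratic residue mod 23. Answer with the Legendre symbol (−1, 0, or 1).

Reciprocity: 17 ≡ 1 and 23 ≡ 3 (mod 4), so (17/23) = +(23/17).
Reduce top mod 17: now compute (6/17).
Pull out 2: since 17 ≡ 1 (mod 8), (2/17) = +1.
Reciprocity: 3 ≡ 3 and 17 ≡ 1 (mod 4), so (3/17) = +(17/3).
Reduce top mod 3: now compute (2/3).
Pull out 2: since 3 ≡ 3 (mod 8), (2/3) = -1.
Reached (1/3) = 1. Collecting the sign flips along the way, the symbol is -1.

-1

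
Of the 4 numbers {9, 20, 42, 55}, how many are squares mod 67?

2

(9/67) = +1 → QR.
(20/67) = -1 → non-residue.
(42/67) = -1 → non-residue.
(55/67) = +1 → QR.
Total quadratic residues among the 4: 2.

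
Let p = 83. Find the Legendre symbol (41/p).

Euler's criterion: (41/83) ≡ 41^41 (mod 83).
41^2 ≡ 21 (mod 83)
41^4 ≡ 26 (mod 83)
41^8 ≡ 12 (mod 83)
41^16 ≡ 61 (mod 83)
41^32 ≡ 69 (mod 83)
41^41 = 41^(32+8+1) ≡ 1 (mod 83).
Result is 1, so (41/83) = 1.

1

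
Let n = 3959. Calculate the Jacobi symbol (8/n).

1

Pull out 2^3: since 3959 ≡ 7 (mod 8), (2/3959) = +1, so (2/3959)^3 = +1.
Reached (1/3959) = 1. Collecting the sign flips along the way, the symbol is +1.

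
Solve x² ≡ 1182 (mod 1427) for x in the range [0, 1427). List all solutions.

352, 1075

Since 1427 ≡ 3 (mod 4), a square root of 1182 is 1182^((1427+1)/4) = 1182^357 mod 1427.
Repeated squaring: 1182^2≡91, 1182^4≡1146, 1182^8≡476, 1182^16≡1110, 1182^32≡599, 1182^64≡624, 1182^128≡1232, 1182^256≡923 (mod 1427).
1182^357 = 1182^(256+64+32+4+1) ≡ 1075 (mod 1427).
Check: 1075² = 1155625 ≡ 1182 (mod 1427). The two roots are 352 and 1075.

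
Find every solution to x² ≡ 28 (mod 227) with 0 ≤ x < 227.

Since 227 ≡ 3 (mod 4), a square root of 28 is 28^((227+1)/4) = 28^57 mod 227.
Repeated squaring: 28^2≡103, 28^4≡167, 28^8≡195, 28^16≡116, 28^32≡63 (mod 227).
28^57 = 28^(32+16+8+1) ≡ 74 (mod 227).
Check: 74² = 5476 ≡ 28 (mod 227). The two roots are 74 and 153.

74, 153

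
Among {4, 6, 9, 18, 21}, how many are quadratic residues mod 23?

(4/23) = +1 → QR.
(6/23) = +1 → QR.
(9/23) = +1 → QR.
(18/23) = +1 → QR.
(21/23) = -1 → non-residue.
Total quadratic residues among the 5: 4.

4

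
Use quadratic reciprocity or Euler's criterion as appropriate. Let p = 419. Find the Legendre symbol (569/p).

-1

First reduce: 569 ≡ 150 (mod 419).
Pull out 2: since 419 ≡ 3 (mod 8), (2/419) = -1.
Reciprocity: 75 ≡ 3 and 419 ≡ 3 (mod 4), so (75/419) = −(419/75).
Reduce top mod 75: now compute (44/75).
Pull out 2^2: since 75 ≡ 3 (mod 8), (2/75) = -1, so (2/75)^2 = +1.
Reciprocity: 11 ≡ 3 and 75 ≡ 3 (mod 4), so (11/75) = −(75/11).
Reduce top mod 11: now compute (9/11).
Reciprocity: 9 ≡ 1 and 11 ≡ 3 (mod 4), so (9/11) = +(11/9).
Reduce top mod 9: now compute (2/9).
Pull out 2: since 9 ≡ 1 (mod 8), (2/9) = +1.
Reached (1/9) = 1. Collecting the sign flips along the way, the symbol is -1.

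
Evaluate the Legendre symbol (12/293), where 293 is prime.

Euler's criterion: (12/293) ≡ 12^146 (mod 293).
12^2 ≡ 144 (mod 293)
12^4 ≡ 226 (mod 293)
12^8 ≡ 94 (mod 293)
12^16 ≡ 46 (mod 293)
12^32 ≡ 65 (mod 293)
12^64 ≡ 123 (mod 293)
12^128 ≡ 186 (mod 293)
12^146 = 12^(128+16+2) ≡ 292 (mod 293).
Result is 292 ≡ −1, so (12/293) = −1.

-1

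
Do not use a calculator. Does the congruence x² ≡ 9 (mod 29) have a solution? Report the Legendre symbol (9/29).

1

Reciprocity: 9 ≡ 1 and 29 ≡ 1 (mod 4), so (9/29) = +(29/9).
Reduce top mod 9: now compute (2/9).
Pull out 2: since 9 ≡ 1 (mod 8), (2/9) = +1.
Reached (1/9) = 1. Collecting the sign flips along the way, the symbol is +1.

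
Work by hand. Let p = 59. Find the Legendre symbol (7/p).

Euler's criterion: (7/59) ≡ 7^29 (mod 59).
7^2 ≡ 49 (mod 59)
7^4 ≡ 41 (mod 59)
7^8 ≡ 29 (mod 59)
7^16 ≡ 15 (mod 59)
7^29 = 7^(16+8+4+1) ≡ 1 (mod 59).
Result is 1, so (7/59) = 1.

1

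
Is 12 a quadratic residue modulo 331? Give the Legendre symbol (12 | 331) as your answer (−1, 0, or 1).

-1

Pull out 2^2: since 331 ≡ 3 (mod 8), (2/331) = -1, so (2/331)^2 = +1.
Reciprocity: 3 ≡ 3 and 331 ≡ 3 (mod 4), so (3/331) = −(331/3).
Reduce top mod 3: now compute (1/3).
Reached (1/3) = 1. Collecting the sign flips along the way, the symbol is -1.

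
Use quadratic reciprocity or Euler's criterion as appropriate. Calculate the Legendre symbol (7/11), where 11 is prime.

Reciprocity: 7 ≡ 3 and 11 ≡ 3 (mod 4), so (7/11) = −(11/7).
Reduce top mod 7: now compute (4/7).
Pull out 2^2: since 7 ≡ 7 (mod 8), (2/7) = +1, so (2/7)^2 = +1.
Reached (1/7) = 1. Collecting the sign flips along the way, the symbol is -1.

-1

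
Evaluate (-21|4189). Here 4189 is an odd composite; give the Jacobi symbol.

-1

First reduce: -21 ≡ 4168 (mod 4189).
Pull out 2^3: since 4189 ≡ 5 (mod 8), (2/4189) = -1, so (2/4189)^3 = -1.
Reciprocity: 521 ≡ 1 and 4189 ≡ 1 (mod 4), so (521/4189) = +(4189/521).
Reduce top mod 521: now compute (21/521).
Reciprocity: 21 ≡ 1 and 521 ≡ 1 (mod 4), so (21/521) = +(521/21).
Reduce top mod 21: now compute (17/21).
Reciprocity: 17 ≡ 1 and 21 ≡ 1 (mod 4), so (17/21) = +(21/17).
Reduce top mod 17: now compute (4/17).
Pull out 2^2: since 17 ≡ 1 (mod 8), (2/17) = +1, so (2/17)^2 = +1.
Reached (1/17) = 1. Collecting the sign flips along the way, the symbol is -1.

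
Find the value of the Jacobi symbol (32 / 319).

1

Pull out 2^5: since 319 ≡ 7 (mod 8), (2/319) = +1, so (2/319)^5 = +1.
Reached (1/319) = 1. Collecting the sign flips along the way, the symbol is +1.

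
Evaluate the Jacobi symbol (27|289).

Reciprocity: 27 ≡ 3 and 289 ≡ 1 (mod 4), so (27/289) = +(289/27).
Reduce top mod 27: now compute (19/27).
Reciprocity: 19 ≡ 3 and 27 ≡ 3 (mod 4), so (19/27) = −(27/19).
Reduce top mod 19: now compute (8/19).
Pull out 2^3: since 19 ≡ 3 (mod 8), (2/19) = -1, so (2/19)^3 = -1.
Reached (1/19) = 1. Collecting the sign flips along the way, the symbol is +1.

1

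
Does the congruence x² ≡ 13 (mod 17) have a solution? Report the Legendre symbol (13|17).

1

Reciprocity: 13 ≡ 1 and 17 ≡ 1 (mod 4), so (13/17) = +(17/13).
Reduce top mod 13: now compute (4/13).
Pull out 2^2: since 13 ≡ 5 (mod 8), (2/13) = -1, so (2/13)^2 = +1.
Reached (1/13) = 1. Collecting the sign flips along the way, the symbol is +1.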